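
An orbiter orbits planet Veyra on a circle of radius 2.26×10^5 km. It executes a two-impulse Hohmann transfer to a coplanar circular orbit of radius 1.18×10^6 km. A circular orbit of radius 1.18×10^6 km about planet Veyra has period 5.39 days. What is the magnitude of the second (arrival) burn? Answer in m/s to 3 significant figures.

Δv₂ = 6890 m/s

From Kepler's third law T² = 4π²r³/μ at r = 1.18×10^6 km, T = 5.39 days = 5.39 × 86400 s = 4.65696×10^5 s: μ = 4π²r³/T² = 2.99089×10^8 km³/s².
Semi-major axis of the transfer orbit: a_t = (2.260×10^5 + 1.180×10^6)/2 = 7.030×10^5 km.
Circular speed at r = 1.180×10^6 km: v_c = √(μ/r) = 15.921 km/s.
Vis-viva on the transfer ellipse at r = 1.180×10^6 km gives v_t = √[μ(2/r − 1/a_t)] = 9.0268 km/s.
Δv₂ = |v_t − v_c| = |9.0268 − 15.921| = 6.894 km/s.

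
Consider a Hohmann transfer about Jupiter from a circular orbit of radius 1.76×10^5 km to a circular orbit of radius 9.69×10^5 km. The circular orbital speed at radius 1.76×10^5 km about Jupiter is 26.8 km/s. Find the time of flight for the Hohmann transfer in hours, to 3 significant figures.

From the circular-orbit relation v² = μ/r at r = 1.76×10^5 km: μ = v²r = (26.8)² × 1.76×10^5 = 1.26410×10^8 km³/s².
The Hohmann ellipse has a_t = (r₁ + r₂)/2 = 5.725×10^5 km.
By Kepler's third law the transfer-orbit period is T = 2π√(a_t³/μ), so t = T/2 = 1.210×10^5 s.
Converting: 1.210×10^5 s ÷ 3600 s/hour = 33.6 hours.

t = 33.6 hours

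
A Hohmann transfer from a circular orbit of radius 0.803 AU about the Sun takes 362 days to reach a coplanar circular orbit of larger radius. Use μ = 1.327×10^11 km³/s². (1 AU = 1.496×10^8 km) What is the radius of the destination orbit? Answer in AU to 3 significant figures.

r₂ = 2.35 AU

In km: r₁ = 0.803 × 1.496×10^8 = 1.201288×10^8 km.
Transfer time t = 362 days = 3.12768×10^7 s, and t = π√(a_t³/μ).
So a_t = (μ t²/π²)^(1/3) = (1.327×10^11 × (3.12768×10^7)² / π²)^(1/3) = 2.3605×10^8 km.
Since a_t = (r₁ + r₂)/2, r₂ = 2a_t − r₁ = 2×2.3605×10^8 − 1.201288×10^8 = 3.519712×10^8 km.
In AU: r₂ = 3.519712×10^8 / 1.496×10^8 = 2.35 AU.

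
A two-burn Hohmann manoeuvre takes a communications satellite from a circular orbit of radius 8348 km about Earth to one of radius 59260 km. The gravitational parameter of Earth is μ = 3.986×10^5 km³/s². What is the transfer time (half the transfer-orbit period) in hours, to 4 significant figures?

t = 8.591 hours

The Hohmann ellipse has a_t = (r₁ + r₂)/2 = 33804 km.
By Kepler's third law the transfer-orbit period is T = 2π√(a_t³/μ), so t = T/2 = 30927 s.
Converting: 30927 s ÷ 3600 s/hour = 8.591 hours.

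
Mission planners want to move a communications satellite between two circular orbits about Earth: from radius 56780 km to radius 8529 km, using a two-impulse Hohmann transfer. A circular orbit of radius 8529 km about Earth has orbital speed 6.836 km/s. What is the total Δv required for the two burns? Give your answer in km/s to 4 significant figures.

Δv = 3.474 km/s

From the circular-orbit relation v² = μ/r at r = 8529 km: μ = v²r = (6.836)² × 8529 = 3.98568×10^5 km³/s².
The Hohmann ellipse has a_t = (r₁ + r₂)/2 = 32654.5 km.
At r₁ the circular-orbit speed is v₁ = √(μ/r₁) = 2.6494 km/s.
On the transfer ellipse at r₁, vis-viva gives v_a = √[μ(2/r₁ − 1/a_t)] = 1.3540 km/s.
First burn Δv₁ = |v_a − v₁| = 1.2954 km/s.
At r₂, v₂ = √(μ/r₂) = 6.8360 km/s.
Transfer-orbit speed at r₂: v_p = √[μ(2/r₂ − 1/a_t)] = 9.0142 km/s.
Second burn Δv₂ = |v₂ − v_p| = 2.1782 km/s.
Δv = Δv₁ + Δv₂ = 1.2954 + 2.1782 = 3.474 km/s.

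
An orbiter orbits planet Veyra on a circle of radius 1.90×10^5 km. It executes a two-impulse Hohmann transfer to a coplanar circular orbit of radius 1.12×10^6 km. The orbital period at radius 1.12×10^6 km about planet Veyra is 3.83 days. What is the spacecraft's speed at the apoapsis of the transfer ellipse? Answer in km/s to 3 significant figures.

From Kepler's third law T² = 4π²r³/μ at r = 1.12×10^6 km, T = 3.83 days = 3.83 × 86400 s = 3.30912×10^5 s: μ = 4π²r³/T² = 5.06511×10^8 km³/s².
Semi-major axis of the transfer orbit: a_t = (1.900×10^5 + 1.120×10^6)/2 = 6.550×10^5 km.
The apoapsis of the transfer ellipse is at r = 1.120×10^6 km.
Vis-viva: v = √[μ(2/r − 1/a_t)] = √[5.06511×10^8 × (2/1.120×10^6 − 1/6.550×10^5)] = 11.45 km/s.

v = 11.5 km/s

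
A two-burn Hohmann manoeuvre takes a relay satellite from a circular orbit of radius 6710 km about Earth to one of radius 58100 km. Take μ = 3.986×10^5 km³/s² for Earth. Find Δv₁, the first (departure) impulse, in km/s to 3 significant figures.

Semi-major axis of the transfer orbit: a_t = (6710 + 58100)/2 = 32405 km.
On the circular orbit at r = 6710 km, v_c = √(μ/r) = 7.707 km/s.
Vis-viva on the transfer ellipse at r = 6710 km gives v_t = √[μ(2/r − 1/a_t)] = 10.32 km/s.
Δv₁ = |v_t − v_c| = |10.32 − 7.707| = 2.613 km/s.

Δv₁ = 2.61 km/s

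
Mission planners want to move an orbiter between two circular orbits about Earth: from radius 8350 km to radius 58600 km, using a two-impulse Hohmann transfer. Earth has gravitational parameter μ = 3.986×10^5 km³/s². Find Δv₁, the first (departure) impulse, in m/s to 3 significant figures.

The Hohmann ellipse has a_t = (r₁ + r₂)/2 = 33475 km.
On the circular orbit at r = 8350 km, v_c = √(μ/r) = 6.909 km/s.
Vis-viva on the transfer ellipse at r = 8350 km gives v_t = √[μ(2/r − 1/a_t)] = 9.141 km/s.
Δv₁ = |v_t − v_c| = |9.141 − 6.909| = 2.232 km/s.

Δv₁ = 2230 m/s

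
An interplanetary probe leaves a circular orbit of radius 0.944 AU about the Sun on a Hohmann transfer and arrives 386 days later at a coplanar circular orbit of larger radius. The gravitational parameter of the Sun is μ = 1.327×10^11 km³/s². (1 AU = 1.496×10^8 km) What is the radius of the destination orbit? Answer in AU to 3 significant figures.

r₂ = 2.35 AU

In km: r₁ = 0.944 × 1.496×10^8 = 1.412224×10^8 km.
Transfer time t = 386 days = 3.33504×10^7 s, and t = π√(a_t³/μ).
So a_t = (μ t²/π²)^(1/3) = (1.327×10^11 × (3.33504×10^7)² / π²)^(1/3) = 2.4637×10^8 km.
Since a_t = (r₁ + r₂)/2, r₂ = 2a_t − r₁ = 2×2.4637×10^8 − 1.412224×10^8 = 3.515176×10^8 km.
In AU: r₂ = 3.515176×10^8 / 1.496×10^8 = 2.35 AU.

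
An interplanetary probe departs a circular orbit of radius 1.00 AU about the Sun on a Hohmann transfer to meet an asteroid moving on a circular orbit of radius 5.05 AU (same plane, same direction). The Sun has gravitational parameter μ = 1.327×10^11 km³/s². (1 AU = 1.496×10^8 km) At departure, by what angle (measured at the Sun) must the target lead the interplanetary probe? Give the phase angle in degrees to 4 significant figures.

In km: r₁ = 1.00 × 1.496×10^8 = 1.496×10^8 km; r₂ = 5.05 × 1.496×10^8 = 7.5548×10^8 km.
Semi-major axis of the transfer orbit: a_t = (1.496×10^8 + 7.5548×10^8)/2 = 4.5254×10^8 km.
The half-period of the transfer ellipse is t = π√(a_t³/μ) = 8.3023×10^7 s.
Target angular speed ω₂ = √(μ/r₂³) = 1.7543×10^-8 rad/s.
Angle swept by the target during transfer: ω₂·t = 1.4565 rad = 83.45°.
Arrival is 180° from departure on the ellipse, so φ = 180° − 83.45° = 96.55°.

φ = 96.55°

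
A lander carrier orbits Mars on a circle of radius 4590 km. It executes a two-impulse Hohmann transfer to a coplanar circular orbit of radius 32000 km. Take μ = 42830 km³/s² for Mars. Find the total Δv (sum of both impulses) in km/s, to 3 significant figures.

Δv = 1.56 km/s

Transfer-ellipse semi-major axis a_t = (r₁ + r₂)/2 = (4590 + 32000)/2 = 18295 km.
At r₁ the circular-orbit speed is v₁ = √(μ/r₁) = 3.0547 km/s.
Transfer-orbit speed at r₁ (vis-viva equation): v_p = √[μ(2/r₁ − 1/a_t)] = 4.0400 km/s.
First burn Δv₁ = |v_p − v₁| = 0.9853 km/s.
At r₂, v₂ = √(μ/r₂) = 1.1569 km/s.
Transfer-orbit speed at r₂: v_a = √[μ(2/r₂ − 1/a_t)] = 0.57948 km/s.
Second burn Δv₂ = |v₂ − v_a| = 0.5774 km/s.
Δv = Δv₁ + Δv₂ = 0.9853 + 0.5774 = 1.563 km/s.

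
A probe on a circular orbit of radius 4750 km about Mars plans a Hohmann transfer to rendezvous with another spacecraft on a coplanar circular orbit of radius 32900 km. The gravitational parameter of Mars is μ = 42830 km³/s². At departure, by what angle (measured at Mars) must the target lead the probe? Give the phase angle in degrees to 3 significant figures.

φ = 102°

Transfer-ellipse semi-major axis a_t = (r₁ + r₂)/2 = (4750 + 32900)/2 = 18825 km.
Transfer time t = π√(a_t³/μ) = 39208 s.
Target angular speed ω₂ = √(μ/r₂³) = 3.4680×10^-5 rad/s.
Angle swept by the target during transfer: ω₂·t = 1.3597 rad = 77.91°.
The probe traverses 180° on the transfer ellipse, so the target must lead by 180° − 77.91° = 102°.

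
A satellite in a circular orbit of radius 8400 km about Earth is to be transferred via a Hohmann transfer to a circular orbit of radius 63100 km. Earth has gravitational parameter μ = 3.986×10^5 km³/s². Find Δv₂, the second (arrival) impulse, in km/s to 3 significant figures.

Transfer-ellipse semi-major axis a_t = (r₁ + r₂)/2 = (8400 + 63100)/2 = 35750 km.
Circular speed at r = 63100 km: v_c = √(μ/r) = 2.513 km/s.
Transfer-orbit speed at the same r (vis-viva, a = a_t): v_t = √[μ(2/r − 1/a_t)] = 1.218 km/s.
Δv₂ = |v_t − v_c| = |1.218 − 2.513| = 1.295 km/s.

Δv₂ = 1.30 km/s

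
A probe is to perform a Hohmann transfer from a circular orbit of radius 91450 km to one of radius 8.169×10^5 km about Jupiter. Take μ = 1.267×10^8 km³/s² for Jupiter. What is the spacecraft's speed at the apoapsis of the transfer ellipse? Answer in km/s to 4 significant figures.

Transfer-ellipse semi-major axis a_t = (r₁ + r₂)/2 = (91450 + 8.169×10^5)/2 = 4.54175×10^5 km.
The apoapsis of the transfer ellipse is at r = 8.169×10^5 km.
Vis-viva: v = √[μ(2/r − 1/a_t)] = √[1.267×10^8 × (2/8.169×10^5 − 1/4.54175×10^5)] = 5.588 km/s.

v = 5.588 km/s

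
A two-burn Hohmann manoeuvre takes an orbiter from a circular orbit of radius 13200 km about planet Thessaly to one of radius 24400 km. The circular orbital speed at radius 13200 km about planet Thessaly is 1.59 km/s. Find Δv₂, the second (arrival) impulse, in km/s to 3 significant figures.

From the circular-orbit relation v² = μ/r at r = 13200 km: μ = v²r = (1.59)² × 13200 = 33370.9 km³/s².
Semi-major axis of the transfer orbit: a_t = (13200 + 24400)/2 = 18800 km.
Circular speed at r = 24400 km: v_c = √(μ/r) = 1.16947 km/s.
Transfer-orbit speed at the same r (vis-viva, a = a_t): v_t = √[μ(2/r − 1/a_t)] = 0.979935 km/s.
Δv₂ = |v_t − v_c| = |0.979935 − 1.16947| = 0.1895 km/s.

Δv₂ = 0.190 km/s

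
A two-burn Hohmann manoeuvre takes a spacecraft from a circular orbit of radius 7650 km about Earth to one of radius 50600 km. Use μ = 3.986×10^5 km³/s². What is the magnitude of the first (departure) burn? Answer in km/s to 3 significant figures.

Semi-major axis of the transfer orbit: a_t = (7650 + 50600)/2 = 29125 km.
Circular speed at r = 7650 km: v_c = √(μ/r) = 7.218 km/s.
Vis-viva on the transfer ellipse at r = 7650 km gives v_t = √[μ(2/r − 1/a_t)] = 9.514 km/s.
Δv₁ = |v_t − v_c| = |9.514 − 7.218| = 2.296 km/s.

Δv₁ = 2.30 km/s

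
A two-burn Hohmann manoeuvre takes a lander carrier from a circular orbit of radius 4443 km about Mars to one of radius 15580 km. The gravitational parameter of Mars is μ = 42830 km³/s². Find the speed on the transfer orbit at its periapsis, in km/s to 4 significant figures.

v = 3.873 km/s

The Hohmann ellipse has a_t = (r₁ + r₂)/2 = 10011.5 km.
The periapsis of the transfer ellipse is at r = 4443 km.
From the vis-viva equation, v = √[μ(2/r − 1/a_t)] = 3.873 km/s.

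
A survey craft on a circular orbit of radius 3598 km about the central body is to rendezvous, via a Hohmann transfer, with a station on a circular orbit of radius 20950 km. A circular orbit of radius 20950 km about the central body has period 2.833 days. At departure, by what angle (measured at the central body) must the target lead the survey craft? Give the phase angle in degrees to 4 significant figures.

φ = 99.28°

From Kepler's third law T² = 4π²r³/μ at r = 20950 km, T = 2.833 days = 2.833 × 86400 s = 2.447712×10^5 s: μ = 4π²r³/T² = 6058.86 km³/s².
Transfer-ellipse semi-major axis a_t = (r₁ + r₂)/2 = (3598 + 20950)/2 = 12274 km.
Transfer time t = π√(a_t³/μ) = 54880 s.
The target's mean motion on its circular orbit is ω₂ = √(μ/r₂³) = 2.567×10^-5 rad/s.
Angle swept by the target during transfer: ω₂·t = 1.4088 rad = 80.72°.
Arrival is 180° from departure on the ellipse, so φ = 180° − 80.72° = 99.28°.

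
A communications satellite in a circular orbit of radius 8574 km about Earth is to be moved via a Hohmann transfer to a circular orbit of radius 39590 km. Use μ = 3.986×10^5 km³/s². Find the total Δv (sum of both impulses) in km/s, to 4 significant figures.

Semi-major axis of the transfer orbit: a_t = (8574 + 39590)/2 = 24082 km.
Circular speed at r₁: v₁ = √(μ/r₁) = √(3.986×10^5/8574) = 6.818 km/s.
On the transfer ellipse at r₁, v² = μ(2/r − 1/a) gives v_p = √[μ(2/r₁ − 1/a_t)] = 8.742 km/s.
First burn Δv₁ = |v_p − v₁| = 1.924 km/s.
Circular speed at r₂: v₂ = √(μ/r₂) = 3.173 km/s.
Transfer-orbit speed at r₂: v_a = √[μ(2/r₂ − 1/a_t)] = 1.893 km/s.
Second burn Δv₂ = |v₂ − v_a| = 1.280 km/s.
Total Δv = Δv₁ + Δv₂ = 3.204 km/s.

Δv = 3.204 km/s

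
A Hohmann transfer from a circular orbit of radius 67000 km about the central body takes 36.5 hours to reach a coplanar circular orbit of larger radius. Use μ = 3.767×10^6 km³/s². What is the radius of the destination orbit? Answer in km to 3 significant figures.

Transfer time t = 36.5 hours = 1.314×10^5 s, and t = π√(a_t³/μ).
So a_t = (μ t²/π²)^(1/3) = (3.767×10^6 × (1.314×10^5)² / π²)^(1/3) = 1.8748×10^5 km.
Since a_t = (r₁ + r₂)/2, r₂ = 2a_t − r₁ = 2×1.8748×10^5 − 67000 = 3.0796×10^5 km.

r₂ = 3.08×10^5 km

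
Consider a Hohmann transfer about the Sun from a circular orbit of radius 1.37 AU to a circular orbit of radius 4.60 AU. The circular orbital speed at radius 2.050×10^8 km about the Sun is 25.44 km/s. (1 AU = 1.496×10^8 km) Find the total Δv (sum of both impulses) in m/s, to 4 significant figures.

Δv = 10620 m/s

From the circular-orbit relation v² = μ/r at r = 2.050×10^8 km: μ = v²r = (25.44)² × 2.050×10^8 = 1.32675×10^11 km³/s².
In km: r₁ = 1.37 × 1.496×10^8 = 2.04952×10^8 km; r₂ = 4.60 × 1.496×10^8 = 6.8816×10^8 km.
Semi-major axis of the transfer orbit: a_t = (2.04952×10^8 + 6.8816×10^8)/2 = 4.46556×10^8 km.
At r₁ the circular-orbit speed is v₁ = √(μ/r₁) = 25.443 km/s.
Transfer-orbit speed at r₁ (vis-viva equation): v_p = √[μ(2/r₁ − 1/a_t)] = 31.585 km/s.
First burn Δv₁ = |v_p − v₁| = 6.142 km/s.
At r₂, v₂ = √(μ/r₂) = 13.885 km/s.
Transfer-orbit speed at r₂: v_a = √[μ(2/r₂ − 1/a_t)] = 9.4067 km/s.
Second burn Δv₂ = |v₂ − v_a| = 4.478 km/s.
Total Δv = Δv₁ + Δv₂ = 10.62 km/s.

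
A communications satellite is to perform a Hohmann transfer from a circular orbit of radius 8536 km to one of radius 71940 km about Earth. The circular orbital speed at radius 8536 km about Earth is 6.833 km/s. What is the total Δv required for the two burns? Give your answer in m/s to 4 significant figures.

Δv = 3573 m/s

From the circular-orbit relation v² = μ/r at r = 8536 km: μ = v²r = (6.833)² × 8536 = 3.98545×10^5 km³/s².
The Hohmann ellipse has a_t = (r₁ + r₂)/2 = 40238 km.
Circular speed at r₁: v₁ = √(μ/r₁) = √(3.98545×10^5/8536) = 6.833 km/s.
Transfer-orbit speed at r₁ (vis-viva): v_p = √[μ(2/r₁ − 1/a_t)] = 9.136 km/s.
First burn Δv₁ = |v_p − v₁| = 2.303 km/s.
At r₂, v₂ = √(μ/r₂) = 2.354 km/s.
Transfer-orbit speed at r₂: v_a = √[μ(2/r₂ − 1/a_t)] = 1.084 km/s.
Second burn Δv₂ = |v₂ − v_a| = 1.270 km/s.
Total Δv = Δv₁ + Δv₂ = 3.573 km/s.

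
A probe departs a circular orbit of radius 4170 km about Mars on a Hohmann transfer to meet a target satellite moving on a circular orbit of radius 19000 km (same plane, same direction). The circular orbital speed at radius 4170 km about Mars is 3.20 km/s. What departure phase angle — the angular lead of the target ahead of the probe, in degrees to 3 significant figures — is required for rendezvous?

From the circular-orbit relation v² = μ/r at r = 4170 km: μ = v²r = (3.20)² × 4170 = 42700.8 km³/s².
Semi-major axis of the transfer orbit: a_t = (4170 + 19000)/2 = 11585 km.
Transfer time t = π√(a_t³/μ) = 18957.3 s.
Target angular speed ω₂ = √(μ/r₂³) = 7.89019×10^-5 rad/s.
Angle swept by the target during transfer: ω₂·t = 1.4958 rad = 85.70°.
The probe traverses 180° on the transfer ellipse, so the target must lead by 180° − 85.70° = 94.3°.

φ = 94.3°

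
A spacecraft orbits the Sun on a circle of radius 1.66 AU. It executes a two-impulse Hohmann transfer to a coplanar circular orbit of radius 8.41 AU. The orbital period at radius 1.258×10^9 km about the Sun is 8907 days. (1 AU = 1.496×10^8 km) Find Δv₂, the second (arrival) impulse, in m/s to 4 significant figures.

From Kepler's third law T² = 4π²r³/μ at r = 1.258×10^9 km, T = 8907 days = 8907 × 86400 s = 7.695648×10^8 s: μ = 4π²r³/T² = 1.32712×10^11 km³/s².
In km: r₁ = 1.66 × 1.496×10^8 = 2.48336×10^8 km; r₂ = 8.41 × 1.496×10^8 = 1.258136×10^9 km.
Semi-major axis of the transfer orbit: a_t = (2.48336×10^8 + 1.258136×10^9)/2 = 7.53236×10^8 km.
Circular speed at r = 1.258136×10^9 km: v_c = √(μ/r) = 10.27 km/s.
Transfer-orbit speed at the same r (vis-viva, a = a_t): v_t = √[μ(2/r − 1/a_t)] = 5.897 km/s.
Δv₂ = |v_t − v_c| = |5.897 − 10.27| = 4.373 km/s.

Δv₂ = 4373 m/s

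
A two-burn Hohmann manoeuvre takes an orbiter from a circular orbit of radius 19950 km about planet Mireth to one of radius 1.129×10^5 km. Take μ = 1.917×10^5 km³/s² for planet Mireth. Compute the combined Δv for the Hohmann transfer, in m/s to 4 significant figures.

Transfer-ellipse semi-major axis a_t = (r₁ + r₂)/2 = (19950 + 1.129×10^5)/2 = 66425 km.
At r₁ the circular-orbit speed is v₁ = √(μ/r₁) = 3.0998 km/s.
Transfer-orbit speed at r₁ (vis-viva equation): v_p = √[μ(2/r₁ − 1/a_t)] = 4.0413 km/s.
First burn Δv₁ = |v_p − v₁| = 0.9415 km/s.
At r₂, v₂ = √(μ/r₂) = 1.303 km/s.
Transfer-orbit speed at r₂: v_a = √[μ(2/r₂ − 1/a_t)] = 0.7141 km/s.
Second burn Δv₂ = |v₂ − v_a| = 0.5889 km/s.
Total Δv = Δv₁ + Δv₂ = 1.530 km/s.

Δv = 1530 m/s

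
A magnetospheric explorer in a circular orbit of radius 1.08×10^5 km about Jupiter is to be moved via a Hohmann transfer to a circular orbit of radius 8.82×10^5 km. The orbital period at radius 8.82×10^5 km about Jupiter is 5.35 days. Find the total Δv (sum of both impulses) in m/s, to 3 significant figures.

Δv = 17900 m/s

From Kepler's third law T² = 4π²r³/μ at r = 8.82×10^5 km, T = 5.35 days = 5.35 × 86400 s = 4.6224×10^5 s: μ = 4π²r³/T² = 1.26774×10^8 km³/s².
Semi-major axis of the transfer orbit: a_t = (1.080×10^5 + 8.820×10^5)/2 = 4.950×10^5 km.
Circular speed at r₁: v₁ = √(μ/r₁) = √(1.26774×10^8/1.080×10^5) = 34.26 km/s.
On the transfer ellipse at r₁, vis-viva gives v_p = √[μ(2/r₁ − 1/a_t)] = 45.73 km/s.
First burn Δv₁ = |v_p − v₁| = 11.47 km/s.
Circular speed at r₂: v₂ = √(μ/r₂) = 11.989 km/s.
Transfer-orbit speed at r₂: v_a = √[μ(2/r₂ − 1/a_t)] = 5.6000 km/s.
Second burn Δv₂ = |v₂ − v_a| = 6.389 km/s.
Total Δv = Δv₁ + Δv₂ = 17.86 km/s.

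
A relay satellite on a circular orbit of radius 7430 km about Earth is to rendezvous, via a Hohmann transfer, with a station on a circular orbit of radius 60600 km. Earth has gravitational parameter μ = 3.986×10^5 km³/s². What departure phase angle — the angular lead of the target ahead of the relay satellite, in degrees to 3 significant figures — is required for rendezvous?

φ = 104°

Transfer-ellipse semi-major axis a_t = (r₁ + r₂)/2 = (7430 + 60600)/2 = 34015 km.
Transfer time t = π√(a_t³/μ) = 31217 s.
Target angular speed ω₂ = √(μ/r₂³) = 4.2321×10^-5 rad/s.
Angle swept by the target during transfer: ω₂·t = 1.32113 rad = 75.70°.
Arrival is 180° from departure on the ellipse, so φ = 180° − 75.70° = 104°.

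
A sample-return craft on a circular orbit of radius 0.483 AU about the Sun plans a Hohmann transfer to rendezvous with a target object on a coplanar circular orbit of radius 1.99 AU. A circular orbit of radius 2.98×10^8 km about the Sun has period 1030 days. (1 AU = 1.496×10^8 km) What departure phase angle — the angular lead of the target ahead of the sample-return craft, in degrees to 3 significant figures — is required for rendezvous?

From Kepler's third law T² = 4π²r³/μ at r = 2.98×10^8 km, T = 1030 days = 1030 × 86400 s = 8.8992×10^7 s: μ = 4π²r³/T² = 1.31919×10^11 km³/s².
In km: r₁ = 0.483 × 1.496×10^8 = 7.22568×10^7 km; r₂ = 1.99 × 1.496×10^8 = 2.97704×10^8 km.
The Hohmann ellipse has a_t = (r₁ + r₂)/2 = 1.849804×10^8 km.
Transfer time t = π√(a_t³/μ) = 2.1761×10^7 s.
Target angular speed ω₂ = √(μ/r₂³) = 7.0709×10^-8 rad/s.
Angle swept by the target during transfer: ω₂·t = 1.5387 rad = 88.16°.
The sample-return craft traverses 180° on the transfer ellipse, so the target must lead by 180° − 88.16° = 91.8°.

φ = 91.8°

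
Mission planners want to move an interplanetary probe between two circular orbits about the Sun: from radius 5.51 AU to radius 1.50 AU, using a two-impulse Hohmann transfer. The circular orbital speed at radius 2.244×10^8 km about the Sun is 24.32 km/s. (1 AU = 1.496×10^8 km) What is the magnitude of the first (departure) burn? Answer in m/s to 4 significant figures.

Δv₁ = 4388 m/s

From the circular-orbit relation v² = μ/r at r = 2.244×10^8 km: μ = v²r = (24.32)² × 2.244×10^8 = 1.32724×10^11 km³/s².
In km: r₁ = 5.51 × 1.496×10^8 = 8.24296×10^8 km; r₂ = 1.50 × 1.496×10^8 = 2.244×10^8 km.
Transfer-ellipse semi-major axis a_t = (r₁ + r₂)/2 = (8.24296×10^8 + 2.244×10^8)/2 = 5.24348×10^8 km.
On the circular orbit at r = 8.24296×10^8 km, v_c = √(μ/r) = 12.689 km/s.
Vis-viva on the transfer ellipse at r = 8.24296×10^8 km gives v_t = √[μ(2/r − 1/a_t)] = 8.3011 km/s.
Δv₁ = |v_t − v_c| = |8.3011 − 12.689| = 4.388 km/s.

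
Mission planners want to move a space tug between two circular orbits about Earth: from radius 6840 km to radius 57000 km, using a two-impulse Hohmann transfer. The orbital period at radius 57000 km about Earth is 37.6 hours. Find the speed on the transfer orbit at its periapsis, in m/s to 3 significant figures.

v = 10200 m/s

From Kepler's third law T² = 4π²r³/μ at r = 57000 km, T = 37.6 hours = 37.6 × 3600 s = 1.3536×10^5 s: μ = 4π²r³/T² = 3.99028×10^5 km³/s².
Transfer-ellipse semi-major axis a_t = (r₁ + r₂)/2 = (6840 + 57000)/2 = 31920 km.
At periapsis, r = 6840 km.
From the vis-viva equation, v = √[μ(2/r − 1/a_t)] = 10.21 km/s.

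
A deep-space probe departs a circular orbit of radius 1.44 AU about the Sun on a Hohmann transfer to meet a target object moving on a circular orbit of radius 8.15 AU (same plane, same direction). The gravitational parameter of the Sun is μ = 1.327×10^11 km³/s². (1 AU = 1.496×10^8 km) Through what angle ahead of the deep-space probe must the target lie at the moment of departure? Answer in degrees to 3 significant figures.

In km: r₁ = 1.44 × 1.496×10^8 = 2.15424×10^8 km; r₂ = 8.15 × 1.496×10^8 = 1.21924×10^9 km.
Semi-major axis of the transfer orbit: a_t = (2.15424×10^8 + 1.21924×10^9)/2 = 7.17332×10^8 km.
The half-period of the transfer ellipse is t = π√(a_t³/μ) = 1.6569×10^8 s.
The target's mean motion on its circular orbit is ω₂ = √(μ/r₂³) = 8.5566×10^-9 rad/s.
Angle swept by the target during transfer: ω₂·t = 1.4177 rad = 81.23°.
Arrival is 180° from departure on the ellipse, so φ = 180° − 81.23° = 98.8°.

φ = 98.8°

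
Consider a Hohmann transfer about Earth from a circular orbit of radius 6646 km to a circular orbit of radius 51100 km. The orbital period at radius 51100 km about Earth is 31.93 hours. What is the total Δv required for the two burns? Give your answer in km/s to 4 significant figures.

From Kepler's third law T² = 4π²r³/μ at r = 51100 km, T = 31.93 hours = 31.93 × 3600 s = 1.14948×10^5 s: μ = 4π²r³/T² = 3.98676×10^5 km³/s².
Semi-major axis of the transfer orbit: a_t = (6646 + 51100)/2 = 28873 km.
Circular speed at r₁: v₁ = √(μ/r₁) = √(3.98676×10^5/6646) = 7.7451 km/s.
On the transfer ellipse at r₁, vis-viva equation gives v_p = √[μ(2/r₁ − 1/a_t)] = 10.304 km/s.
First burn Δv₁ = |v_p − v₁| = 2.559 km/s.
At r₂, v₂ = √(μ/r₂) = 2.793 km/s.
Transfer-orbit speed at r₂: v_a = √[μ(2/r₂ − 1/a_t)] = 1.340 km/s.
Second burn Δv₂ = |v₂ − v_a| = 1.453 km/s.
Total Δv = Δv₁ + Δv₂ = 4.012 km/s.

Δv = 4.012 km/s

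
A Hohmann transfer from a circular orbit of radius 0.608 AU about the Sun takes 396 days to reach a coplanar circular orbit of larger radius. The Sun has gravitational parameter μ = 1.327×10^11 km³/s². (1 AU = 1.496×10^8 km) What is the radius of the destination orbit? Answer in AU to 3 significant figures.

In km: r₁ = 0.608 × 1.496×10^8 = 9.09568×10^7 km.
Transfer time t = 396 days = 3.42144×10^7 s, and t = π√(a_t³/μ).
So a_t = (μ t²/π²)^(1/3) = (1.327×10^11 × (3.42144×10^7)² / π²)^(1/3) = 2.5061×10^8 km.
Since a_t = (r₁ + r₂)/2, r₂ = 2a_t − r₁ = 2×2.5061×10^8 − 9.09568×10^7 = 4.102632×10^8 km.
In AU: r₂ = 4.102632×10^8 / 1.496×10^8 = 2.74 AU.

r₂ = 2.74 AU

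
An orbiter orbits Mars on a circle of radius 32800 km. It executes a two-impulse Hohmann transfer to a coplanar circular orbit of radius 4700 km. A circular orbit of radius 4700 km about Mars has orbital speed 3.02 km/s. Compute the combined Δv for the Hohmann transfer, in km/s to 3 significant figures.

Δv = 1.55 km/s

From the circular-orbit relation v² = μ/r at r = 4700 km: μ = v²r = (3.02)² × 4700 = 42865.9 km³/s².
Transfer-ellipse semi-major axis a_t = (r₁ + r₂)/2 = (32800 + 4700)/2 = 18750 km.
At r₁ the circular-orbit speed is v₁ = √(μ/r₁) = 1.1432 km/s.
Transfer-orbit speed at r₁ (vis-viva equation): v_a = √[μ(2/r₁ − 1/a_t)] = 0.57236 km/s.
First burn Δv₁ = |v_a − v₁| = 0.5708 km/s.
At r₂, v₂ = √(μ/r₂) = 3.0200 km/s.
Transfer-orbit speed at r₂: v_p = √[μ(2/r₂ − 1/a_t)] = 3.9943 km/s.
Second burn Δv₂ = |v₂ − v_p| = 0.9743 km/s.
Total Δv = Δv₁ + Δv₂ = 1.545 km/s.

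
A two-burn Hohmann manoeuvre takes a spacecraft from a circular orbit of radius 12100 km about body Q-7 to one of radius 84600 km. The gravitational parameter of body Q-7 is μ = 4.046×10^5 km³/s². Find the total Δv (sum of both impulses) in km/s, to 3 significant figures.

Semi-major axis of the transfer orbit: a_t = (12100 + 84600)/2 = 48350 km.
Circular speed at r₁: v₁ = √(μ/r₁) = √(4.046×10^5/12100) = 5.783 km/s.
Transfer-orbit speed at r₁ (vis-viva equation): v_p = √[μ(2/r₁ − 1/a_t)] = 7.649 km/s.
First burn Δv₁ = |v_p − v₁| = 1.866 km/s.
Circular speed at r₂: v₂ = √(μ/r₂) = 2.187 km/s.
Transfer-orbit speed at r₂: v_a = √[μ(2/r₂ − 1/a_t)] = 1.094 km/s.
Second burn Δv₂ = |v₂ − v_a| = 1.093 km/s.
Total Δv = Δv₁ + Δv₂ = 2.959 km/s.

Δv = 2.96 km/s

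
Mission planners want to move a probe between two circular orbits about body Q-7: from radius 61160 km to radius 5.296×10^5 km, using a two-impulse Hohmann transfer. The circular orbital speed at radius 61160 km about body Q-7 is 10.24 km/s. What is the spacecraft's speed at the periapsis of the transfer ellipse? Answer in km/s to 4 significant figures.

From the circular-orbit relation v² = μ/r at r = 61160 km: μ = v²r = (10.24)² × 61160 = 6.41309×10^6 km³/s².
Semi-major axis of the transfer orbit: a_t = (61160 + 5.296×10^5)/2 = 2.9538×10^5 km.
At periapsis, r = 61160 km.
Vis-viva: v = √[μ(2/r − 1/a_t)] = √[6.41309×10^6 × (2/61160 − 1/2.9538×10^5)] = 13.71 km/s.

v = 13.71 km/s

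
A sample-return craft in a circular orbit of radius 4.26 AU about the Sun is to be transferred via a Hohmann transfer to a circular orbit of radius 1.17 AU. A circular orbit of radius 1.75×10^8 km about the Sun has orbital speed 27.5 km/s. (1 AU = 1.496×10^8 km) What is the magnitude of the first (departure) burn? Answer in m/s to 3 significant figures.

Δv₁ = 4950 m/s

From the circular-orbit relation v² = μ/r at r = 1.75×10^8 km: μ = v²r = (27.5)² × 1.75×10^8 = 1.32344×10^11 km³/s².
In km: r₁ = 4.26 × 1.496×10^8 = 6.37296×10^8 km; r₂ = 1.17 × 1.496×10^8 = 1.75032×10^8 km.
Transfer-ellipse semi-major axis a_t = (r₁ + r₂)/2 = (6.37296×10^8 + 1.75032×10^8)/2 = 4.06164×10^8 km.
Circular speed at r = 6.37296×10^8 km: v_c = √(μ/r) = 14.411 km/s.
Transfer-orbit speed at the same r (vis-viva, a = a_t): v_t = √[μ(2/r − 1/a_t)] = 9.4600 km/s.
Δv₁ = |v_t − v_c| = |9.4600 − 14.411| = 4.951 km/s.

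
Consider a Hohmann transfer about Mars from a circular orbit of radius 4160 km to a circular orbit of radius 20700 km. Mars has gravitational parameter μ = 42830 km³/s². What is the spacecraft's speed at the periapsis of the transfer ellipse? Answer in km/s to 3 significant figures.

The Hohmann ellipse has a_t = (r₁ + r₂)/2 = 12430 km.
The periapsis of the transfer ellipse is at r = 4160 km.
Applying v² = μ(2/r − 1/a_t): v = 4.141 km/s.

v = 4.14 km/s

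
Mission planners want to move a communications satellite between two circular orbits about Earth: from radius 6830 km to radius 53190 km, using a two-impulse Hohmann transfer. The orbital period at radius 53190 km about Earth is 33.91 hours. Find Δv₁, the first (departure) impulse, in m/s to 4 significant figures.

Δv₁ = 2531 m/s

From Kepler's third law T² = 4π²r³/μ at r = 53190 km, T = 33.91 hours = 33.91 × 3600 s = 1.22076×10^5 s: μ = 4π²r³/T² = 3.98648×10^5 km³/s².
Semi-major axis of the transfer orbit: a_t = (6830 + 53190)/2 = 30010 km.
On the circular orbit at r = 6830 km, v_c = √(μ/r) = 7.6398 km/s.
Vis-viva on the transfer ellipse at r = 6830 km gives v_t = √[μ(2/r − 1/a_t)] = 10.171 km/s.
Δv₁ = |v_t − v_c| = |10.171 − 7.6398| = 2.531 km/s.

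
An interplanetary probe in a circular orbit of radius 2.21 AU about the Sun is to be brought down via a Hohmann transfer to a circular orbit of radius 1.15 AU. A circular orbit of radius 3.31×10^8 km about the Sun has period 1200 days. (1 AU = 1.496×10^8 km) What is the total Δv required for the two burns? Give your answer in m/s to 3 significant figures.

Δv = 7550 m/s

From Kepler's third law T² = 4π²r³/μ at r = 3.31×10^8 km, T = 1200 days = 1200 × 86400 s = 1.0368×10^8 s: μ = 4π²r³/T² = 1.33185×10^11 km³/s².
In km: r₁ = 2.21 × 1.496×10^8 = 3.30616×10^8 km; r₂ = 1.15 × 1.496×10^8 = 1.7204×10^8 km.
Transfer-ellipse semi-major axis a_t = (r₁ + r₂)/2 = (3.30616×10^8 + 1.7204×10^8)/2 = 2.51328×10^8 km.
Circular speed at r₁: v₁ = √(μ/r₁) = √(1.33185×10^11/3.30616×10^8) = 20.071 km/s.
Transfer-orbit speed at r₁ (vis-viva): v_a = √[μ(2/r₁ − 1/a_t)] = 16.606 km/s.
First burn Δv₁ = |v_a − v₁| = 3.465 km/s.
Circular speed at r₂: v₂ = √(μ/r₂) = 27.824 km/s.
Transfer-orbit speed at r₂: v_p = √[μ(2/r₂ − 1/a_t)] = 31.912 km/s.
Second burn Δv₂ = |v₂ − v_p| = 4.088 km/s.
Total Δv = Δv₁ + Δv₂ = 7.553 km/s.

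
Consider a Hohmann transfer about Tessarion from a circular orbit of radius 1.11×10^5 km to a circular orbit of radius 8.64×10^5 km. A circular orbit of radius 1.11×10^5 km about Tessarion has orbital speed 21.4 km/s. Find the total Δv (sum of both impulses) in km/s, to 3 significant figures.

Δv = 11.1 km/s

From the circular-orbit relation v² = μ/r at r = 1.11×10^5 km: μ = v²r = (21.4)² × 1.11×10^5 = 5.08336×10^7 km³/s².
Semi-major axis of the transfer orbit: a_t = (1.110×10^5 + 8.640×10^5)/2 = 4.875×10^5 km.
Circular speed at r₁: v₁ = √(μ/r₁) = √(5.08336×10^7/1.110×10^5) = 21.400 km/s.
Transfer-orbit speed at r₁ (v² = μ(2/r − 1/a)): v_p = √[μ(2/r₁ − 1/a_t)] = 28.489 km/s.
First burn Δv₁ = |v_p − v₁| = 7.089 km/s.
At r₂, v₂ = √(μ/r₂) = 7.670 km/s.
Transfer-orbit speed at r₂: v_a = √[μ(2/r₂ − 1/a_t)] = 3.660 km/s.
Second burn Δv₂ = |v₂ − v_a| = 4.010 km/s.
Total Δv = Δv₁ + Δv₂ = 11.10 km/s.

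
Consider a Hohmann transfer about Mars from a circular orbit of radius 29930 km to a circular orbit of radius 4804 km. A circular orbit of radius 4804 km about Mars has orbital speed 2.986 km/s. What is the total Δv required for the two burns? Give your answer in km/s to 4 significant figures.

From the circular-orbit relation v² = μ/r at r = 4804 km: μ = v²r = (2.986)² × 4804 = 42833.4 km³/s².
Semi-major axis of the transfer orbit: a_t = (29930 + 4804)/2 = 17367 km.
At r₁ the circular-orbit speed is v₁ = √(μ/r₁) = 1.1963 km/s.
On the transfer ellipse at r₁, vis-viva equation gives v_a = √[μ(2/r₁ − 1/a_t)] = 0.62918 km/s.
First burn Δv₁ = |v_a − v₁| = 0.5671 km/s.
At r₂, v₂ = √(μ/r₂) = 2.986 km/s.
Transfer-orbit speed at r₂: v_p = √[μ(2/r₂ − 1/a_t)] = 3.920 km/s.
Second burn Δv₂ = |v₂ − v_p| = 0.9340 km/s.
Δv = Δv₁ + Δv₂ = 0.5671 + 0.9340 = 1.501 km/s.

Δv = 1.501 km/s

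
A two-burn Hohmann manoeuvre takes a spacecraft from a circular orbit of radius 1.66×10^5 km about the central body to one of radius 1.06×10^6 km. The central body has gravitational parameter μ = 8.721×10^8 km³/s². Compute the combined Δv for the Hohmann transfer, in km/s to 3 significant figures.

Δv = 36.6 km/s

Semi-major axis of the transfer orbit: a_t = (1.660×10^5 + 1.060×10^6)/2 = 6.130×10^5 km.
At r₁ the circular-orbit speed is v₁ = √(μ/r₁) = 72.48 km/s.
Transfer-orbit speed at r₁ (vis-viva equation): v_p = √[μ(2/r₁ − 1/a_t)] = 95.31 km/s.
First burn Δv₁ = |v_p − v₁| = 22.83 km/s.
At r₂, v₂ = √(μ/r₂) = 28.683 km/s.
Transfer-orbit speed at r₂: v_a = √[μ(2/r₂ − 1/a_t)] = 14.926 km/s.
Second burn Δv₂ = |v₂ − v_a| = 13.76 km/s.
Δv = Δv₁ + Δv₂ = 22.83 + 13.76 = 36.59 km/s.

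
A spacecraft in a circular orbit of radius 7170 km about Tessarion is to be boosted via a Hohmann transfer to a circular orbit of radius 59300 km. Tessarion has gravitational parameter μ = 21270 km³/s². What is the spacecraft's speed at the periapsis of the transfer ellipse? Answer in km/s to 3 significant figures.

Transfer-ellipse semi-major axis a_t = (r₁ + r₂)/2 = (7170 + 59300)/2 = 33235 km.
At periapsis, r = 7170 km.
Applying v² = μ(2/r − 1/a_t): v = 2.301 km/s.

v = 2.30 km/s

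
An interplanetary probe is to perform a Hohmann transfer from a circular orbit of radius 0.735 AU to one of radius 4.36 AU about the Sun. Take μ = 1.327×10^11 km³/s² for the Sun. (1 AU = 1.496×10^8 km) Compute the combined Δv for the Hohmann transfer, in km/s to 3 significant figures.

In km: r₁ = 0.735 × 1.496×10^8 = 1.09956×10^8 km; r₂ = 4.36 × 1.496×10^8 = 6.52256×10^8 km.
Transfer-ellipse semi-major axis a_t = (r₁ + r₂)/2 = (1.09956×10^8 + 6.52256×10^8)/2 = 3.81106×10^8 km.
At r₁ the circular-orbit speed is v₁ = √(μ/r₁) = 34.74 km/s.
On the transfer ellipse at r₁, vis-viva equation gives v_p = √[μ(2/r₁ − 1/a_t)] = 45.45 km/s.
First burn Δv₁ = |v_p − v₁| = 10.71 km/s.
Circular speed at r₂: v₂ = √(μ/r₂) = 14.2635 km/s.
Transfer-orbit speed at r₂: v_a = √[μ(2/r₂ − 1/a_t)] = 7.66149 km/s.
Second burn Δv₂ = |v₂ − v_a| = 6.602 km/s.
Total Δv = Δv₁ + Δv₂ = 17.31 km/s.

Δv = 17.3 km/s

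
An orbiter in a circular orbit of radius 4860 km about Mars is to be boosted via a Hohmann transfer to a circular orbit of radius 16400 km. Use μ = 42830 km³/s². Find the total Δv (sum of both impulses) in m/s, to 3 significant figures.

The Hohmann ellipse has a_t = (r₁ + r₂)/2 = 10630 km.
Circular speed at r₁: v₁ = √(μ/r₁) = √(42830/4860) = 2.9686 km/s.
Transfer-orbit speed at r₁ (vis-viva equation): v_p = √[μ(2/r₁ − 1/a_t)] = 3.6873 km/s.
First burn Δv₁ = |v_p − v₁| = 0.7187 km/s.
Circular speed at r₂: v₂ = √(μ/r₂) = 1.6160 km/s.
Transfer-orbit speed at r₂: v_a = √[μ(2/r₂ − 1/a_t)] = 1.0927 km/s.
Second burn Δv₂ = |v₂ − v_a| = 0.5233 km/s.
Δv = Δv₁ + Δv₂ = 0.7187 + 0.5233 = 1.242 km/s.

Δv = 1240 m/s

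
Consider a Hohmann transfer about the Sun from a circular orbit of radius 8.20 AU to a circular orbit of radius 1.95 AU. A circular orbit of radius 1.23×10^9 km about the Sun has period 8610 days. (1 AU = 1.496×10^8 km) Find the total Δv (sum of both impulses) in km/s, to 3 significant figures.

Δv = 9.74 km/s

From Kepler's third law T² = 4π²r³/μ at r = 1.23×10^9 km, T = 8610 days = 8610 × 86400 s = 7.43904×10^8 s: μ = 4π²r³/T² = 1.32752×10^11 km³/s².
In km: r₁ = 8.20 × 1.496×10^8 = 1.22672×10^9 km; r₂ = 1.95 × 1.496×10^8 = 2.9172×10^8 km.
The Hohmann ellipse has a_t = (r₁ + r₂)/2 = 7.5922×10^8 km.
At r₁ the circular-orbit speed is v₁ = √(μ/r₁) = 10.4027 km/s.
On the transfer ellipse at r₁, vis-viva equation gives v_a = √[μ(2/r₁ − 1/a_t)] = 6.44833 km/s.
First burn Δv₁ = |v_a − v₁| = 3.954 km/s.
At r₂, v₂ = √(μ/r₂) = 21.332 km/s.
Transfer-orbit speed at r₂: v_p = √[μ(2/r₂ − 1/a_t)] = 27.116 km/s.
Second burn Δv₂ = |v₂ − v_p| = 5.784 km/s.
Total Δv = Δv₁ + Δv₂ = 9.738 km/s.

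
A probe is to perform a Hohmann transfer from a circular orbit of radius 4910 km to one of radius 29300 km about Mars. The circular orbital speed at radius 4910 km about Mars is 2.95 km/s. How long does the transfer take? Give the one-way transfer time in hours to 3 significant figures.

t = 9.44 hours

From the circular-orbit relation v² = μ/r at r = 4910 km: μ = v²r = (2.95)² × 4910 = 42729.3 km³/s².
Transfer-ellipse semi-major axis a_t = (r₁ + r₂)/2 = (4910 + 29300)/2 = 17105 km.
By Kepler's third law the transfer-orbit period is T = 2π√(a_t³/μ), so t = T/2 = 34000 s.
Converting: 34000 s ÷ 3600 s/hour = 9.44 hours.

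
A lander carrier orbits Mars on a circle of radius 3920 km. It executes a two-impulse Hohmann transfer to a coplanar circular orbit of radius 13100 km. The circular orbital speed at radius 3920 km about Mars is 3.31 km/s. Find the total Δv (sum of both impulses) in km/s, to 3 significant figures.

From the circular-orbit relation v² = μ/r at r = 3920 km: μ = v²r = (3.31)² × 3920 = 42947.9 km³/s².
Transfer-ellipse semi-major axis a_t = (r₁ + r₂)/2 = (3920 + 13100)/2 = 8510 km.
At r₁ the circular-orbit speed is v₁ = √(μ/r₁) = 3.3100 km/s.
Transfer-orbit speed at r₁ (vis-viva equation): v_p = √[μ(2/r₁ − 1/a_t)] = 4.1068 km/s.
First burn Δv₁ = |v_p − v₁| = 0.7968 km/s.
Circular speed at r₂: v₂ = √(μ/r₂) = 1.8107 km/s.
Transfer-orbit speed at r₂: v_a = √[μ(2/r₂ − 1/a_t)] = 1.2289 km/s.
Second burn Δv₂ = |v₂ − v_a| = 0.5818 km/s.
Δv = Δv₁ + Δv₂ = 0.7968 + 0.5818 = 1.379 km/s.

Δv = 1.38 km/s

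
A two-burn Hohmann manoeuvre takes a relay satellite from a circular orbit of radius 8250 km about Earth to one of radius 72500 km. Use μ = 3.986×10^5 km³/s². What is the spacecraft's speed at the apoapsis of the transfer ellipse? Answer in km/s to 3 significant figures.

v = 1.06 km/s

The Hohmann ellipse has a_t = (r₁ + r₂)/2 = 40375 km.
At apoapsis, r = 72500 km.
Vis-viva: v = √[μ(2/r − 1/a_t)] = √[3.986×10^5 × (2/72500 − 1/40375)] = 1.060 km/s.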